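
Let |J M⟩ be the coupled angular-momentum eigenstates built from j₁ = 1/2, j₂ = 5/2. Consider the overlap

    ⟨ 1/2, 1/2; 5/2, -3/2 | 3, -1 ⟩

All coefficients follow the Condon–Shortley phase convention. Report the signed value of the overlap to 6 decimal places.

√[7·0!1!5!/7! · 1!0!1!4!2!4!] = √(192)
  +(−1)^0/∏(0,0,0,1,1,4)! = 1/24  (running 1/24)
⟨..|..⟩ = √(192)·(1/24) = +0.577350

+0.577350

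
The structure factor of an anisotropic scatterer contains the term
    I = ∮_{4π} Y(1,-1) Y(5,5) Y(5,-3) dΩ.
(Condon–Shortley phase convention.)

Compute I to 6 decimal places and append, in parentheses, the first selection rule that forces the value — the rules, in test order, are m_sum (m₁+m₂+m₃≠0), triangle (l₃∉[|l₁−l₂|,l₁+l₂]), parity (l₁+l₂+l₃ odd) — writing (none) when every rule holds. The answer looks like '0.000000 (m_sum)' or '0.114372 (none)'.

m-sum = -1 + 5 − 3 = 1 ≠ 0 ⇒ I = 0

0.000000 (m_sum)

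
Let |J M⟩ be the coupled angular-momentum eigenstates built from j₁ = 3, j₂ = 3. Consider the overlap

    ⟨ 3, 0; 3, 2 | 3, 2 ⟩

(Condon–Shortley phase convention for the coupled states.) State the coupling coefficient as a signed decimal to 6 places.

j₁+j₂−J=3  J+j₁−j₂=3  J−j₁+j₂=3  j₁+j₂+J+1=10
(j₁±m₁, j₂±m₂, J±M) = (3,3,5,1,5,1)
P² = 216
sum k=2..3:
  [2] +1/24 = 1/24
  [3] −1/72 = -1/72
S = 1/36
C² = P²·S² = 1/6 ; C = +0.408248

+√(1/6) = +0.408248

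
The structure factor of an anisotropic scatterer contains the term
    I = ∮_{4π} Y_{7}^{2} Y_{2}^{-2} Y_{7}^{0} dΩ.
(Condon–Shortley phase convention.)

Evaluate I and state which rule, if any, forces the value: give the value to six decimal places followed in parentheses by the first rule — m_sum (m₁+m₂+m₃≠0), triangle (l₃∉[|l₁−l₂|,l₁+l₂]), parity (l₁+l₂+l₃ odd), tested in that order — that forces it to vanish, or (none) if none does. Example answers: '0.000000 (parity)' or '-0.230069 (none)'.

-0.192231 (none)

m-sum 0 ✓  L=16 even ✓  5≤7≤9 ✓
Π(2lᵢ+1) = 15×5×15 = 1125
triangle coeff Δ(7,2,7) = 1/185640
Σ_t [0,2]: t=0:+1/2419200 t=1:−1/518400 t=2:+1/2419200 = -1/907200
(3j)²=56/3315 [(7 2 7; 0 0 0)], sign=+1
Σ_t [0,0]: t=0:+1/2419200 = 1/2419200
(3j)²=27/1105 [(7 2 7; 2 -2 0)], sign=-1
⇒ 4πI² = 22680/48841
I = (-1)√(22680/48841/(4π)) = -0.19223140
No selection rule forces the value: the integral is nonzero (none).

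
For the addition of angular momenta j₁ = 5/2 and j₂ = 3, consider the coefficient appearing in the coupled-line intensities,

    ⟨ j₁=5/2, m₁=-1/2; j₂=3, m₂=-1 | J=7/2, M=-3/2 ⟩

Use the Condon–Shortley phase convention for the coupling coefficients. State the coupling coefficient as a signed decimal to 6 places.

-0.487950  (= −√(5/21))

√[8·2!3!4!/10! · 2!3!2!4!2!5!] = √(3072/35)
  +(−1)^0/∏(0,2,3,2,0,2)! = 1/48  (running 1/48)
  +(−1)^1/∏(1,1,2,1,1,3)! = -1/12  (running -1/16)
  +(−1)^2/∏(2,0,1,0,2,4)! = 1/96  (running -5/96)
⟨..|..⟩ = √(3072/35)·(-5/96) = -0.487950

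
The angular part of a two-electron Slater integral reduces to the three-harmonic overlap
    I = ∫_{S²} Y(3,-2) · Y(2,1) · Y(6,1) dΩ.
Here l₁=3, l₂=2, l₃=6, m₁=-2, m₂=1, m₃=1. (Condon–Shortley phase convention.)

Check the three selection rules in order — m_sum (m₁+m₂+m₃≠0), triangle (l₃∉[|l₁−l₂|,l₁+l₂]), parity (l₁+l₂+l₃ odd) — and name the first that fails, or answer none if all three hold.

Σmᵢ = 0  ✓
l₃∈[|l₁−l₂|,l₁+l₂]=[1,5] required, l₃=6 fails  ✗
Σlᵢ = 11 ⇒ odd

triangle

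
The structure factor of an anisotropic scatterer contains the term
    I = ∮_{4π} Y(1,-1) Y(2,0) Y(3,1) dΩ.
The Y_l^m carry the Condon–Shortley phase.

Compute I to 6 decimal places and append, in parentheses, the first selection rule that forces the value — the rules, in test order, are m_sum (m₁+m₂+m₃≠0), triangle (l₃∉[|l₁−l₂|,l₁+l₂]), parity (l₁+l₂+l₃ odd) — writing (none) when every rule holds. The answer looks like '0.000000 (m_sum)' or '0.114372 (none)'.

m-sum 0 ✓  L=6 even ✓  1≤3≤3 ✓
Π(2lᵢ+1) = 3×5×7 = 105
triangle coeff Δ(1,2,3) = 1/105
Σ_t [0,0]: t=0:+1/4 = 1/4
(3j)²=3/35 [(1 2 3; 0 0 0)], sign=-1
Σ_t [0,0]: t=0:+1/8 = 1/8
(3j)²=2/35 [(1 2 3; -1 0 1)], sign=+1
⇒ 4πI² = 18/35
I = (-1)√(18/35/(4π)) = -0.20230066
No selection rule forces the value: the integral is nonzero (none).

-0.202301 (none)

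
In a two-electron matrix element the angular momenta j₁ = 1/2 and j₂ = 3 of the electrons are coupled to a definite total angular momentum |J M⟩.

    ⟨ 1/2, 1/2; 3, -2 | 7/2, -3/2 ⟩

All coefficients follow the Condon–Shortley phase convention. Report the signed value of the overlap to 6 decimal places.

triangle: 0!*1!*6!/8! = 720/40320
(j±m)!: 1!*0!*1!*5!*2!*5! = 28800
prefactor² = (2J+1)*Δ*N² = 28800/7
  k=0: +1/(0!*0!*0!*1!*1!*5!) = 1/120
Σ = 1/120  ⇒  CG² = 28800/7*(1/120)² = 2/7
CG = +√(2/7) = +0.534522

+0.534522  (= +√(2/7))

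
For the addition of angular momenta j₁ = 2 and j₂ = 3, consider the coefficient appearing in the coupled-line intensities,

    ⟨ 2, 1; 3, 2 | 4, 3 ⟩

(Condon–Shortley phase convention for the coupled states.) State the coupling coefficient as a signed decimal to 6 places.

√[9·1!3!5!/10! · 3!1!5!1!7!1!] = √(6480)
  +(−1)^0/∏(0,1,1,5,2,0)! = 1/240  (running 1/240)
  +(−1)^1/∏(1,0,0,4,3,1)! = -1/144  (running -1/360)
⟨..|..⟩ = √(6480)·(-1/360) = -0.223607

-0.223607  (= −√(1/20))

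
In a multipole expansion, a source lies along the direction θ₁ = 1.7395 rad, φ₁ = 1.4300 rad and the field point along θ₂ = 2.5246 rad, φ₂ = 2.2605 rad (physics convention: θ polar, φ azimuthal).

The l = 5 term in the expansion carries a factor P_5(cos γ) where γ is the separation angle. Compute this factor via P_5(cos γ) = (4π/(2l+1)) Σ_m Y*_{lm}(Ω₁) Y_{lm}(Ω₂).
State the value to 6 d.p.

Expand P_5 via completeness: Σ_{m} conj(Y_{5,m}) at Ω₁ times Y_{5,m} at Ω₂ —
  m=-5: (0.279686, 0.329384) × (0.009092, 0.028687) = (-0.006906, 0.011018)  (running Σ = (-0.006906, 0.011018))
  m=-4: (-0.196793, 0.124254) × (0.124444, 0.050106) = (-0.030716, 0.005602)  (running Σ = (-0.037622, 0.016621))
  m=-3: (0.101390, 0.225591) × (0.293526, -0.159712) = (0.065790, 0.050024)  (running Σ = (0.028168, 0.066644))
  m=-2: (-0.243179, 0.070347) × (0.087646, -0.452343) = (0.010507, 0.116166)  (running Σ = (0.038676, 0.182810))
  m=-1: (0.027559, 0.194445) × (-0.115563, -0.140104) = (0.024058, -0.026332)  (running Σ = (0.062733, 0.156478))
  m=0: (-0.256779, -0.000000) × (0.351647, 0.000000) = (-0.090296, -0.000000)  (running Σ = (-0.027562, 0.156478))
  m=1: (-0.027559, 0.194445) × (0.115563, -0.140104) = (0.024058, 0.026332)  (running Σ = (-0.003505, 0.182810))
  m=2: (-0.243179, -0.070347) × (0.087646, 0.452343) = (0.010507, -0.116166)  (running Σ = (0.007002, 0.066644))
  m=3: (-0.101390, 0.225591) × (-0.293526, -0.159712) = (0.065790, -0.050024)  (running Σ = (0.072793, 0.016621))
  m=4: (-0.196793, -0.124254) × (0.124444, -0.050106) = (-0.030716, -0.005602)  (running Σ = (0.042077, 0.011018))
  m=5: (-0.279686, 0.329384) × (-0.009092, 0.028687) = (-0.006906, -0.011018)  (running Σ = (0.035171, -0.000000))
Σ over m = (0.035171, -0.000000); ×(4π/11) → (0.040179, -0.000000). Real part: 0.040179

0.040179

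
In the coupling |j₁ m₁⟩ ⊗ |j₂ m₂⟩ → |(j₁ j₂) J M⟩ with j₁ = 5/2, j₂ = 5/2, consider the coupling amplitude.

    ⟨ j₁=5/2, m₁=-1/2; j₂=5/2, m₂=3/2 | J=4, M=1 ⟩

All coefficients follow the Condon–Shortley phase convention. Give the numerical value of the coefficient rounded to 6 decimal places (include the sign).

j₁+j₂−J=1  J+j₁−j₂=4  J−j₁+j₂=4  j₁+j₂+J+1=10
(j₁±m₁, j₂±m₂, J±M) = (2,3,4,1,5,3)
P² = 10368/35
sum k=0..1:
  [0] +1/144 = 1/144
  [1] −1/24 = -1/24
S = -5/144
C² = P²·S² = 5/14 ; C = -0.597614

−√(5/14) = -0.597614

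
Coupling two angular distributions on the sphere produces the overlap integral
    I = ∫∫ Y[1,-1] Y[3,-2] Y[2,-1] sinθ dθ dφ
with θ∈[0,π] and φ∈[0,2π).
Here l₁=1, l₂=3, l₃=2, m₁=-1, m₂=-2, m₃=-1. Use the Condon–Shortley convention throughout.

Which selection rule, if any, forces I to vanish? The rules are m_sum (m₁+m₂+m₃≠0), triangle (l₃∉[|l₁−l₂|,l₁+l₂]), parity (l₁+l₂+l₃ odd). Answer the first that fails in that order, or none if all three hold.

azimuthal sum: -1 − 2 − 1 = -4  ✗
2 ≤ 2 ≤ 4 (triangle on l)
L = 1 + 3 + 2 = 6 (even)

m_sum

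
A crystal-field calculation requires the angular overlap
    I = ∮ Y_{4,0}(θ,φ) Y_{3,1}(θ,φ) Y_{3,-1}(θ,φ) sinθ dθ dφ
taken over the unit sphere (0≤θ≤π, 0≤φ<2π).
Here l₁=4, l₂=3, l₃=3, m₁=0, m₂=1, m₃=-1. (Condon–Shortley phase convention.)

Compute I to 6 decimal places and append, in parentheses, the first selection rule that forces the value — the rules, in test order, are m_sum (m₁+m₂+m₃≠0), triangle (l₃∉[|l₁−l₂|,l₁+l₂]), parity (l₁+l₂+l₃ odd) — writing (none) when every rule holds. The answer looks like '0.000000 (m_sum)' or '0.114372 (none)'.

-0.025645 (none)

Rules hold: Σm=0, L=10 even, 1≤3≤7.
N = 9·7·7 = 441
Δ = 4!·4!·2!/11! = 1/34650
Racah Σ t=1..3: t=1:−1/72 t=2:+1/16 t=3:−1/72 = 5/144
⇒ 3j(4 3 3; 0 0 0)² = 2/77, sgn -1
Racah Σ t=2..4: t=2:+1/32 t=3:−1/36 t=4:+1/1152 = 5/1152
⇒ 3j(4 3 3; 0 1 -1)² = 1/1386, sgn +1
4πI² = N·(3j₀)²·(3jₘ)² = 1/121
I = -1·√(0.00826446/4π) = -0.02564498
No selection rule forces the value: the integral is nonzero (none).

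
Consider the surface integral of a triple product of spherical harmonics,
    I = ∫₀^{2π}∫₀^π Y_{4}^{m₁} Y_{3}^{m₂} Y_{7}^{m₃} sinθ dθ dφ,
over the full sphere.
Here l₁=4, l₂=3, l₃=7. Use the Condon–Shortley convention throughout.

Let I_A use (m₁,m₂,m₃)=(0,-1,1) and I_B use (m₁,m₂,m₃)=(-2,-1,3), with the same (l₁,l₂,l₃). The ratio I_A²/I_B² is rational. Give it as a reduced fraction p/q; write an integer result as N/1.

5/6

l's match ⇒ only the (l;m) 3-j factors differ between A and B.
A: triangle coeff Δ(4,3,7) = 1/45045; Σ_t [0,0]: t=0:+1/27648 = 1/27648; (3j)²=10/429 [(4 3 7; 0 -1 1)], sign=+1
B: triangle coeff Δ(4,3,7) = 1/45045; Σ_t [0,0]: t=0:+1/69120 = 1/69120; (3j)²=4/143 [(4 3 7; -2 -1 3)], sign=+1
I_A²/I_B² = (10/429)/(4/143) = 5/6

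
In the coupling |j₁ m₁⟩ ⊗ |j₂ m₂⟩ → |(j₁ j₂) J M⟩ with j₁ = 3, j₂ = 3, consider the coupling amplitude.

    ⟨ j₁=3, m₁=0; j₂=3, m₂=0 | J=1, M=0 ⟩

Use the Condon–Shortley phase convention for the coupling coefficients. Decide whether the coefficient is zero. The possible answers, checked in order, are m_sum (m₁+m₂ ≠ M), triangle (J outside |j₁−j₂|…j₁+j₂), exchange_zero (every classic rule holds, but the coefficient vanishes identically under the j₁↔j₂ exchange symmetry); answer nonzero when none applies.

m-sum: m₁+m₂ = 0+0 = 0, M = 0  ✓
triangle: |j₁−j₂| = 0 ≤ J = 1 ≤ j₁+j₂ = 6  ✓
exchange: j₁=j₂ and m₁=m₂, and (−1)^(j₁+j₂−J) = (−1)^5 = −1 forces ⟨j₁m₁;j₂m₂|JM⟩ = −⟨j₂m₂;j₁m₁|JM⟩ = −⟨j₁m₁;j₂m₂|JM⟩ ⇒ the coefficient vanishes identically
Racah sum check: Σ_k collapses to 0 ⇒ CG = 0

exchange_zero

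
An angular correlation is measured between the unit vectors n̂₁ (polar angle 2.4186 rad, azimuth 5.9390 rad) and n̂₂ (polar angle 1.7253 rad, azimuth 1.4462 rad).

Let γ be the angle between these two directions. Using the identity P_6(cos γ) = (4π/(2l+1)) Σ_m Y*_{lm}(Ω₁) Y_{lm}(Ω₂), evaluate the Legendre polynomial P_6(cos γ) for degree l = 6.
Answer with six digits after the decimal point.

Summing Y*_{l m}(θ₁,φ₁)·Y_{l m}(θ₂,φ₂) over m ∈ [−6, 6]; prefactor 4π/(2·6+1) = 0.966644:
  m=-6: Y*=-0.019226-0.035674i  Y=-0.329686-0.305646i  product -0.004565+0.017638i
  m=-5: Y*=+0.023795+0.157306i  Y=-0.141518+0.196985i  product -0.034354-0.017574i
  m=-4: Y*=+0.068357-0.347824i  Y=-0.220898-0.120214i  product -0.056913+0.068616i
  m=-3: Y*=-0.230950+0.386826i  Y=-0.096733+0.246624i  product -0.073060-0.094377i
  m=-2: Y*=+0.144408-0.118790i  Y=-0.182502-0.046444i  product -0.031872+0.014973i
  m=-1: Y*=+0.276172-0.098995i  Y=-0.033538+0.267779i  product +0.017246+0.077273i
  m=+0: Y*=-0.285089-0.000000i  Y=-0.170809+0.000000i  product +0.048696+0.000000i
  m=+1: Y*=-0.276172-0.098995i  Y=+0.033538+0.267779i  product +0.017246-0.077273i
  m=+2: Y*=+0.144408+0.118790i  Y=-0.182502+0.046444i  product -0.031872-0.014973i
  m=+3: Y*=+0.230950+0.386826i  Y=+0.096733+0.246624i  product -0.073060+0.094377i
  m=+4: Y*=+0.068357+0.347824i  Y=-0.220898+0.120214i  product -0.056913-0.068616i
  m=+5: Y*=-0.023795+0.157306i  Y=+0.141518+0.196985i  product -0.034354+0.017574i
  m=+6: Y*=-0.019226+0.035674i  Y=-0.329686+0.305646i  product -0.004565-0.017638i
Accumulated sum -0.318340-0.000000i; after 4π/(2l+1) scaling, -0.307721-0.000000i ⇒ P_6 = -0.307721

-0.307721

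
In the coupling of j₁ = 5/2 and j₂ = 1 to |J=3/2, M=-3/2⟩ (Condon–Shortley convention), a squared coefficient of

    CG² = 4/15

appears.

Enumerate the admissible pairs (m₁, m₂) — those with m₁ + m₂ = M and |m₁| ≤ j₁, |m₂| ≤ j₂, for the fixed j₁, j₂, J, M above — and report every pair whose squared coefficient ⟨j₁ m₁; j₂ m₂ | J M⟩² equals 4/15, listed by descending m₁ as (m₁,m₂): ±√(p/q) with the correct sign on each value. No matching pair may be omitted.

Admissible pairs with m₁+m₂ = M = -3/2: (-5/2,1), (-3/2,0), (-1/2,-1)
  (m₁,m₂)=(-1/2,-1): CG² = 1/15, CG = +√(1/15)
  (m₁,m₂)=(-3/2,0): CG² = 4/15, CG = −√(4/15)   ← matches the target
  (m₁,m₂)=(-5/2,1): CG² = 2/3, CG = +√(2/3)
Pairs with CG² = 4/15: (-3/2,0): −√(4/15)

(-3/2,0): −√(4/15)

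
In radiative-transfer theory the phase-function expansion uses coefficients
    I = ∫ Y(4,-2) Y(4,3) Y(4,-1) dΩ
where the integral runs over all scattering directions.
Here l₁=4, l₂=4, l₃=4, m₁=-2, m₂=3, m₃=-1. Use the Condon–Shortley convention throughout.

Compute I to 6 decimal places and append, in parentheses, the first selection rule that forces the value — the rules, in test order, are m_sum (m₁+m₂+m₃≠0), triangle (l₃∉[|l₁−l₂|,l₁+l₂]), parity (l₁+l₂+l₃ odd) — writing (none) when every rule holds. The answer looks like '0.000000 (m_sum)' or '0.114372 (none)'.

-0.063661 (none)

m-sum 0 ✓  L=12 even ✓  0≤4≤8 ✓
Π(2lᵢ+1) = 9×9×9 = 729
triangle coeff Δ(4,4,4) = 1/450450
Σ_t [0,4]: t=0:+1/13824 t=1:−1/216 t=2:+1/64 t=3:−1/216 t=4:+1/13824 = 5/768
(3j)²=18/1001 [(4 4 4; 0 0 0)], sign=+1
Σ_t [3,4]: t=3:−1/864 t=4:+1/576 = 1/1728
(3j)²=5/1287 [(4 4 4; -2 3 -1)], sign=-1
⇒ 4πI² = 7290/143143
I = (-1)√(7290/143143/(4π)) = -0.06366105
No selection rule forces the value: the integral is nonzero (none).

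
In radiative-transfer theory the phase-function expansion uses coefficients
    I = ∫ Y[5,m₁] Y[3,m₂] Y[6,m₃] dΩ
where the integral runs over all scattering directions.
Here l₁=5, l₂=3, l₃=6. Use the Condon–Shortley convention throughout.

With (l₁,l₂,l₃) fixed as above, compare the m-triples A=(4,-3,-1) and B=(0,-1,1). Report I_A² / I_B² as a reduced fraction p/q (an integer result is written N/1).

6/7

l's match ⇒ only the (l;m) 3-j factors differ between A and B.
A: triangle coeff Δ(5,3,6) = 1/675675; Σ_t [0,0]: t=0:+1/241920 = 1/241920; (3j)²=4/1001 [(5 3 6; 4 -3 -1)], sign=-1
B: triangle coeff Δ(5,3,6) = 1/675675; Σ_t [0,2]: t=0:+1/5760 t=1:−1/3456 t=2:+1/34560 = -1/11520; (3j)²=2/429 [(5 3 6; 0 -1 1)], sign=+1
I_A²/I_B² = (4/1001)/(2/429) = 6/7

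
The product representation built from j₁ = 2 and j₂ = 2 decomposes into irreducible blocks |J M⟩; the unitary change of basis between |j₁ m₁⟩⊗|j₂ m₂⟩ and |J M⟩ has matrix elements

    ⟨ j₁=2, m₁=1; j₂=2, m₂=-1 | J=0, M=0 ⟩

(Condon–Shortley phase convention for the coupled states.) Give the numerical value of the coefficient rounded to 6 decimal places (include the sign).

√[1·4!0!0!/5! · 3!1!1!3!0!0!] = √(36/5)
  +(−1)^1/∏(1,3,0,0,0,0)! = -1/6  (running -1/6)
⟨..|..⟩ = √(36/5)·(-1/6) = -0.447214

-0.447214  (= −√(1/5))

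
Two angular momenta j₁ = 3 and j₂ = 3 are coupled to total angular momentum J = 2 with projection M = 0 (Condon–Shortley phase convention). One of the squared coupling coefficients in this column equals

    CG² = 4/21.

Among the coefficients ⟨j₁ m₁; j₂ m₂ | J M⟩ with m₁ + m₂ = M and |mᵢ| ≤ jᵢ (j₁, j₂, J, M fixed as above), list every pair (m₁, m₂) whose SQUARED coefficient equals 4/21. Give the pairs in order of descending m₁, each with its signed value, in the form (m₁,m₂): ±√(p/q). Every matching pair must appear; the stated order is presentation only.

Admissible pairs with m₁+m₂ = M = 0: (-3,3), (-2,2), (-1,1), (0,0), (1,-1), (2,-2), (3,-3)
  (m₁,m₂)=(3,-3): CG² = 25/84, CG = +√(25/84)
  (m₁,m₂)=(2,-2): CG² = 0/1, CG = 0
  (m₁,m₂)=(1,-1): CG² = 3/28, CG = −√(3/28)
  (m₁,m₂)=(0,0): CG² = 4/21, CG = +√(4/21)   ← matches the target
  (m₁,m₂)=(-1,1): CG² = 3/28, CG = −√(3/28)
  (m₁,m₂)=(-2,2): CG² = 0/1, CG = 0
  (m₁,m₂)=(-3,3): CG² = 25/84, CG = +√(25/84)
Pairs with CG² = 4/21: (0,0): +√(4/21)

(0,0): +√(4/21)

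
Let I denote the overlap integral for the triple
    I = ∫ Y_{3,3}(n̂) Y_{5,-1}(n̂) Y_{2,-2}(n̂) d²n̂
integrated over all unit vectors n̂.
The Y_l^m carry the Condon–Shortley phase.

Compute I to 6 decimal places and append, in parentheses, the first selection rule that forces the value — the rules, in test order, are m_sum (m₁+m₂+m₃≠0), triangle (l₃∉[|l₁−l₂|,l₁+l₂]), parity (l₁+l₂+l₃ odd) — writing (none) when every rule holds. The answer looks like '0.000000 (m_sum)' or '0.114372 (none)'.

-0.023961 (none)

Checks pass: Σm=0; 10 even; l₃=2∈[2,8].
(2·3+1)(2·5+1)(2·2+1) = 385
Δ: 6! 0! 4! / 11! → 1/2310
sum: t=3:−1/144 = -1/144
3j²(3 5 2; 0 0 0) = Δ·Π!·Σ² = 10/231  (sign -1)
sum: t=0:+1/17280 = 1/17280
3j²(3 5 2; 3 -1 -2) = Δ·Π!·Σ² = 1/2310  (sign +1)
combine: 4πI² = 385·10/231·1/2310 = 5/693
take √, sign -1: I = -0.02396147
No selection rule forces the value: the integral is nonzero (none).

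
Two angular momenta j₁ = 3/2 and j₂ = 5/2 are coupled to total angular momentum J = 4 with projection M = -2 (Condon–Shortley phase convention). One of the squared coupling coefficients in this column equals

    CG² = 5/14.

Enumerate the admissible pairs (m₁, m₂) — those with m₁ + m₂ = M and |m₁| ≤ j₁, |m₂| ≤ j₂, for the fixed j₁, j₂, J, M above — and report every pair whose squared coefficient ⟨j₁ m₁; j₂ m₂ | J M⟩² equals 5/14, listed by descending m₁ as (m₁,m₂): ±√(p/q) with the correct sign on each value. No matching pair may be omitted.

Admissible pairs with m₁+m₂ = M = -2: (-3/2,-1/2), (-1/2,-3/2), (1/2,-5/2)
  (m₁,m₂)=(1/2,-5/2): CG² = 3/28, CG = +√(3/28)
  (m₁,m₂)=(-1/2,-3/2): CG² = 15/28, CG = +√(15/28)
  (m₁,m₂)=(-3/2,-1/2): CG² = 5/14, CG = +√(5/14)   ← matches the target
Pairs with CG² = 5/14: (-3/2,-1/2): +√(5/14)

(-3/2,-1/2): +√(5/14)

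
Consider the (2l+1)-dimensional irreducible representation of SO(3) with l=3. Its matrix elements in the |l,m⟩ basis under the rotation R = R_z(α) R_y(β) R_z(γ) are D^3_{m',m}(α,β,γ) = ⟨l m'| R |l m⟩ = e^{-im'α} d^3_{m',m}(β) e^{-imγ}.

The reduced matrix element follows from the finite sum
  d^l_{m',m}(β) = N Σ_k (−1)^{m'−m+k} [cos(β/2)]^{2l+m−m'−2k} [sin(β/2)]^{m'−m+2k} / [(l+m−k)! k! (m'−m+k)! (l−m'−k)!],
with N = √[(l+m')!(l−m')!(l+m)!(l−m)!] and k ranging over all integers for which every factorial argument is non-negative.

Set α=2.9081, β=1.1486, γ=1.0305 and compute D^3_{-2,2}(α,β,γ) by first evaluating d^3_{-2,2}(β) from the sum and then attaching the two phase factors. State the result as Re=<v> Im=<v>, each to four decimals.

First d^3_{-2,2}(β=1.1486), then the phase factors e^{-i(-2)α} and e^{-i(2)γ}:
With c≡cos(β/2)=0.839573 and s≡sin(β/2)=0.543247, N=[1·120·120·1]^{1/2}=120.000000
k∈{4,5} keeps every argument non-negative
  k=4: (−1)^0·120.0000/(24)·0.8396^2·0.5432^4 = +0.306956
  k=5: (−1)^1·120.0000/(120)·0.8396^0·0.5432^6 = -0.025703
d^3_{-2,2}(1.1486) = +0.306956 -0.025703 = +0.281253
Attach z-rotation phases: D = e^{-i(-2)(2.9081)}·(+0.281253)·e^{-i(2)(1.0305)} = -0.229946-0.161951i

Re=-0.2299 Im=-0.1620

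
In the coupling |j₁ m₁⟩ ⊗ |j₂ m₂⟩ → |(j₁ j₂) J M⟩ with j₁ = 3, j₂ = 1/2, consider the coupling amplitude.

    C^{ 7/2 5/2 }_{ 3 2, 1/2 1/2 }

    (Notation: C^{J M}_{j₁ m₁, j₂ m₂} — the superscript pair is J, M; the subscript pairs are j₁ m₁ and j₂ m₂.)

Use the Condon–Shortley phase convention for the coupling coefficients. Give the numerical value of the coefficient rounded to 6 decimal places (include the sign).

+√(6/7) = +0.925820

j₁+j₂−J=0  J+j₁−j₂=6  J−j₁+j₂=1  j₁+j₂+J+1=8
(j₁±m₁, j₂±m₂, J±M) = (5,1,1,0,6,1)
P² = 86400/7
sum k=0..0:
  [0] +1/120 = 1/120
S = 1/120
C² = P²·S² = 6/7 ; C = +0.925820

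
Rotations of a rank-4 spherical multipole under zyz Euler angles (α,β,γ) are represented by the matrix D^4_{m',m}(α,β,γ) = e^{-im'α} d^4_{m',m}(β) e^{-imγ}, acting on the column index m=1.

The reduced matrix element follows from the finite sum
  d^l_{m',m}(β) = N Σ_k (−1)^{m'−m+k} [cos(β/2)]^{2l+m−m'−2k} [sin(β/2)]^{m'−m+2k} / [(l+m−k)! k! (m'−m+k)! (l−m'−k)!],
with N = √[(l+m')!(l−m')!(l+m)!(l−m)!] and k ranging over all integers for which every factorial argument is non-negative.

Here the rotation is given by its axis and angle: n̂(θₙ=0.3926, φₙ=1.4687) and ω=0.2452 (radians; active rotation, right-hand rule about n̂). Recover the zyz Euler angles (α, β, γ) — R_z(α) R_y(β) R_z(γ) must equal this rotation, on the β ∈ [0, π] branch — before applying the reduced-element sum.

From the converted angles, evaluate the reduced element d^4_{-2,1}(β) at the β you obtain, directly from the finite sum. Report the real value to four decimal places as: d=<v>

d=0.0014

Axis–angle → zyz. n̂ = (sinθₙcosφₙ, sinθₙsinφₙ, cosθₙ) = (+0.038993, +0.380600, +0.923917), ω = 0.2452.
R = I cosω + sinω [n̂]ₓ + (1−cosω) n̂n̂ᵀ gives
  R = [+0.970134, -0.223837, +0.093468; +0.224725, +0.974422, +0.001052; -0.091313, +0.019984, +0.995622]
β = atan2(√(R₁₃²+R₂₃²), R₃₃) = 0.093611; α = atan2(R₂₃, R₁₃) mod 2π = 0.011259; γ = atan2(R₃₂, −R₃₁) mod 2π = 0.215452
d^4_{-2,1}(β=0.0936) via the finite sum:
c=cos(0.093611/2)=0.998905, s=sin(0.093611/2)=0.046788; N=√[2·720·120·6]=1018.233765
The bounds max(0,m−m')=3 and min(l+m,l−m')=5 give 3 terms
  k=3: (−1)^0·1018.2338/(72)·0.9989^5·0.0468^3 = +0.001441
  k=4: (−1)^1·1018.2338/(48)·0.9989^3·0.0468^5 = -0.000005
  k=5: (−1)^2·1018.2338/(240)·0.9989^1·0.0468^7 = +0.000000
d^4_{-2,1}(0.0936) = +0.001441 -0.000005 +0.000000 = +0.001436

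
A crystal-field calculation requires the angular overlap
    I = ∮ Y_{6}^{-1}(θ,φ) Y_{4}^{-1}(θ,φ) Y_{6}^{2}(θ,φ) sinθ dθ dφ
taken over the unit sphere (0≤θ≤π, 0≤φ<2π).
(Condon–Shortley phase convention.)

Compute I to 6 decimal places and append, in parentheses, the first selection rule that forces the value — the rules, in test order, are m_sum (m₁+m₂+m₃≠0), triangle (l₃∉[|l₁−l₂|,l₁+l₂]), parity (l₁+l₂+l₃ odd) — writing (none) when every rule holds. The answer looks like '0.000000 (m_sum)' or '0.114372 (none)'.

0.113069 (none)

Checks pass: Σm=0; 16 even; l₃=6∈[2,10].
(2·6+1)(2·4+1)(2·6+1) = 1521
Δ: 4! 8! 4! / 17! → 1/15315300
sum: t=0:+1/829440 t=1:−1/25920 t=2:+1/9216 t=3:−1/25920 t=4:+1/829440 = 7/207360
3j²(6 4 6; 0 0 0) = Δ·Π!·Σ² = 28/2431  (sign +1)
sum: t=0:+1/725760 t=1:−1/34560 t=2:+1/17280 t=3:−1/82944 = 53/2903040
3j²(6 4 6; -1 -1 2) = Δ·Π!·Σ² = 2809/306306  (sign +1)
combine: 4πI² = 1521·28/2431·2809/306306 = 5618/34969
take √, sign +1: I = 0.11306920
No selection rule forces the value: the integral is nonzero (none).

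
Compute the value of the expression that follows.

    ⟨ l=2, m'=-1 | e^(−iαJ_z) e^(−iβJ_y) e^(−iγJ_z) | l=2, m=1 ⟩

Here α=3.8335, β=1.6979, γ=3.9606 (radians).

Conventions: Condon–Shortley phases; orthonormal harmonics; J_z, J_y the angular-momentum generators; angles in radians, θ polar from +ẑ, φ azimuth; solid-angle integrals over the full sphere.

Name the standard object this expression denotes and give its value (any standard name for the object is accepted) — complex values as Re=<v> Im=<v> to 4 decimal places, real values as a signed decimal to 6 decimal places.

Wigner D-matrix element, Re=0.4172 Im=-0.0533

This is a Wigner D-matrix element — the rotation-matrix element ⟨l m'| R(α,β,γ) |l m⟩ in the angular-momentum basis.
Split into d^2_{-1,1}(β=1.6979) × two z-phases.
With c≡cos(β/2)=0.660772 and s≡sin(β/2)=0.750587, N=[1·6·6·1]^{1/2}=6.000000
The bounds max(0,m−m')=2 and min(l+m,l−m')=3 give 2 terms
  k=2: (−1)^0·6.0000/(2)·0.6608^2·0.7506^2 = +0.737949
  k=3: (−1)^1·6.0000/(6)·0.6608^0·0.7506^4 = -0.317398
d^2_{-1,1}(1.6979) = +0.737949 -0.317398 = +0.420551
Attach z-rotation phases: D = e^{-i(-1)(3.8335)}·(+0.420551)·e^{-i(1)(3.9606)} = +0.417158-0.053308i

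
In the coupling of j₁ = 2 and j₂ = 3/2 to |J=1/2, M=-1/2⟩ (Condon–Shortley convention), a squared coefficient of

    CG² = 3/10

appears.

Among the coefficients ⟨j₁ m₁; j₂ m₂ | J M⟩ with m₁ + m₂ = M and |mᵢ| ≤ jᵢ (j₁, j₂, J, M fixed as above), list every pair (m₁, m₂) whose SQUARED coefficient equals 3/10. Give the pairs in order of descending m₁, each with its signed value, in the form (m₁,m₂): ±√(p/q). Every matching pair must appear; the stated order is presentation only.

(-1,1/2): +√(3/10)

Admissible pairs with m₁+m₂ = M = -1/2: (-2,3/2), (-1,1/2), (0,-1/2), (1,-3/2)
  (m₁,m₂)=(1,-3/2): CG² = 1/10, CG = +√(1/10)
  (m₁,m₂)=(0,-1/2): CG² = 1/5, CG = −√(1/5)
  (m₁,m₂)=(-1,1/2): CG² = 3/10, CG = +√(3/10)   ← matches the target
  (m₁,m₂)=(-2,3/2): CG² = 2/5, CG = −√(2/5)
Pairs with CG² = 3/10: (-1,1/2): +√(3/10)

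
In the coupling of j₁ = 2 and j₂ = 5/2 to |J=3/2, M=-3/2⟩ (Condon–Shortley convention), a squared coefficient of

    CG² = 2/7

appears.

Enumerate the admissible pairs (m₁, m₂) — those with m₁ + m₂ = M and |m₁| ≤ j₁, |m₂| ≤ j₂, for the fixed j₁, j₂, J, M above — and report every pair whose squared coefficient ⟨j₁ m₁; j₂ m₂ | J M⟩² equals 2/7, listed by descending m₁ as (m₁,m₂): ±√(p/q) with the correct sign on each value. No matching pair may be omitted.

Admissible pairs with m₁+m₂ = M = -3/2: (-2,1/2), (-1,-1/2), (0,-3/2), (1,-5/2)
  (m₁,m₂)=(1,-5/2): CG² = 2/7, CG = +√(2/7)   ← matches the target
  (m₁,m₂)=(0,-3/2): CG² = 12/35, CG = −√(12/35)
  (m₁,m₂)=(-1,-1/2): CG² = 9/35, CG = +√(9/35)
  (m₁,m₂)=(-2,1/2): CG² = 4/35, CG = −√(4/35)
Pairs with CG² = 2/7: (1,-5/2): +√(2/7)

(1,-5/2): +√(2/7)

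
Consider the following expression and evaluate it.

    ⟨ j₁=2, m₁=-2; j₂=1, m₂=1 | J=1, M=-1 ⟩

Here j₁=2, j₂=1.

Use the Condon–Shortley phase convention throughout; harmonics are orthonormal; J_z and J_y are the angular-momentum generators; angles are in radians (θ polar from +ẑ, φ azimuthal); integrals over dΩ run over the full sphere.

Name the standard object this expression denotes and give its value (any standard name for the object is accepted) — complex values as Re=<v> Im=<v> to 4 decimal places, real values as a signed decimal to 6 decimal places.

Clebsch–Gordan coefficient, +√(3/5) ≈ +0.774597

This is a Clebsch–Gordan (vector-coupling) coefficient.
j₁+j₂−J=2  J+j₁−j₂=2  J−j₁+j₂=0  j₁+j₂+J+1=5
(j₁±m₁, j₂±m₂, J±M) = (0,4,2,0,0,2)
P² = 48/5
sum k=2..2:
  [2] +1/4 = 1/4
S = 1/4
C² = P²·S² = 3/5 ; C = +0.774597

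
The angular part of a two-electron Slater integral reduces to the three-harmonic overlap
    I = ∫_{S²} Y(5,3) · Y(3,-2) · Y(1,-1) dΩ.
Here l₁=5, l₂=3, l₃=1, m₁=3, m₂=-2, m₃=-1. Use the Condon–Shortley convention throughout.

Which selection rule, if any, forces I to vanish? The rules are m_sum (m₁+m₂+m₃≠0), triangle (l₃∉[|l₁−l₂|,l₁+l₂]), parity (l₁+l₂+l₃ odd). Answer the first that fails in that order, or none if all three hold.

Σmᵢ = 0  ✓
l₃∈[|l₁−l₂|,l₁+l₂]=[2,8] required, l₃=1 fails  ✗
Σlᵢ = 9 ⇒ odd

triangle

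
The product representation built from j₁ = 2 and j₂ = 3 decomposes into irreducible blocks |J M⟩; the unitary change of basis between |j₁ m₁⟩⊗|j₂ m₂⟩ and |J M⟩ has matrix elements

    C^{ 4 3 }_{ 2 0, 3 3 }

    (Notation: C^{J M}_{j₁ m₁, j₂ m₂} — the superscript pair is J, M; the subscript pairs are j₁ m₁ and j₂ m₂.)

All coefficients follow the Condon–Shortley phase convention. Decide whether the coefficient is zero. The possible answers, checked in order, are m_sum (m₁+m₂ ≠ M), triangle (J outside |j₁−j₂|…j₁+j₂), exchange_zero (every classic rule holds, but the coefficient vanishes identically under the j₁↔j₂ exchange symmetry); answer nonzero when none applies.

m-sum: m₁+m₂ = 0+3 = 3, M = 3  ✓
triangle: |j₁−j₂| = 1 ≤ J = 4 ≤ j₁+j₂ = 5  ✓
exchange: j₁≠j₂ or m₁≠m₂ — the exchange symmetry imposes no constraint here
value check: CG = −√(9/20) = -0.670820 ≠ 0

nonzero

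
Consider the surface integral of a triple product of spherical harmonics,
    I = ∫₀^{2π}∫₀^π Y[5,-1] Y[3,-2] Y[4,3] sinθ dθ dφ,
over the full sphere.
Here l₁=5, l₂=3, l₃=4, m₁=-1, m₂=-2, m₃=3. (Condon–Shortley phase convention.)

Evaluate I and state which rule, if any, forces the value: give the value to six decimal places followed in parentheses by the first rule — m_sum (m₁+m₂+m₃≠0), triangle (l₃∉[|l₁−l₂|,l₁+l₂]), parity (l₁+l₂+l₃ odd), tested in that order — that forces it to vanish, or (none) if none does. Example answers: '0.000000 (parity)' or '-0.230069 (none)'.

Checks pass: Σm=0; 12 even; l₃=4∈[2,8].
(2·5+1)(2·3+1)(2·4+1) = 693
Δ: 4! 6! 2! / 13! → 1/180180
sum: t=1:−1/576 t=2:+1/144 t=3:−1/576 = 1/288
3j²(5 3 4; 0 0 0) = Δ·Π!·Σ² = 20/1001  (sign +1)
sum: t=0:+1/17280 t=1:−1/1440 = -11/17280
3j²(5 3 4; -1 -2 3) = Δ·Π!·Σ² = 11/468  (sign +1)
combine: 4πI² = 693·20/1001·11/468 = 55/169
take √, sign +1: I = 0.16092854
No selection rule forces the value: the integral is nonzero (none).

0.160929 (none)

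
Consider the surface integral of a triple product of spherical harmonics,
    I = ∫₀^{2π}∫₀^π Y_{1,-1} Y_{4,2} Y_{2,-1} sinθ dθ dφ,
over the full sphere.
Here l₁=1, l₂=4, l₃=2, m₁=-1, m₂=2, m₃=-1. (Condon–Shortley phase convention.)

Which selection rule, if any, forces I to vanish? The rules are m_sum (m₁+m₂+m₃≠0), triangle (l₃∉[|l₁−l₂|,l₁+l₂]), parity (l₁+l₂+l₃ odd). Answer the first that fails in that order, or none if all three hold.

Σmᵢ = 0  ✓
l₃∈[|l₁−l₂|,l₁+l₂]=[3,5] required, l₃=2 fails  ✗
Σlᵢ = 7 ⇒ odd

triangle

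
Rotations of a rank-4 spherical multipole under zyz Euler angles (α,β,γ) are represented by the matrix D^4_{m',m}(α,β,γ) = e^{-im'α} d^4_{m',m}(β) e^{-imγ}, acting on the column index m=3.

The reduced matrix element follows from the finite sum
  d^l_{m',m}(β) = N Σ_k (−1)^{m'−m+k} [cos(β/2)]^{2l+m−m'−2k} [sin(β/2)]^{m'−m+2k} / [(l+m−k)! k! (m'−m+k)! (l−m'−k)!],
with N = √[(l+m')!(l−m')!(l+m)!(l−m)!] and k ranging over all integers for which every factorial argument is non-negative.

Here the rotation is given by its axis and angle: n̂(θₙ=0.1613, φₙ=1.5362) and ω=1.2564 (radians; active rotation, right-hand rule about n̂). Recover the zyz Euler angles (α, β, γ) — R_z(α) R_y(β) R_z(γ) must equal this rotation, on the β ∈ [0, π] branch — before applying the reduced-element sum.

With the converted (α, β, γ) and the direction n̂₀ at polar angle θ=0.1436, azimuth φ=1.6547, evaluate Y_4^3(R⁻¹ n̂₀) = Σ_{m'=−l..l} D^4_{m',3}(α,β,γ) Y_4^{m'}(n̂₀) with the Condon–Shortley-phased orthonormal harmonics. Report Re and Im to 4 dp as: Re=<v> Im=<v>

Re=-0.0019 Im=0.0060

Axis–angle → zyz. n̂ = (sinθₙcosφₙ, sinθₙsinφₙ, cosθₙ) = (+0.005555, +0.160505, +0.987019), ω = 1.2564.
R = I cosω + sinω [n̂]ₓ + (1−cosω) n̂n̂ᵀ gives
  R = [+0.309264, -0.938023, +0.156425; +0.939255, +0.327038, +0.104148; -0.148850, +0.114714, +0.982183]
β = atan2(√(R₁₃²+R₂₃²), R₃₃) = 0.189049; α = atan2(R₂₃, R₁₃) mod 2π = 0.587404; γ = atan2(R₃₂, −R₃₁) mod 2π = 0.656596
Need the full column D^4_{m',3} for m'=−4..4 at α=0.5874, β=0.1890, γ=0.6566.
cos(β/2)=0.995536, sin(β/2)=0.094384
d^4_{-4,3}: single k=7 term ⇒ +0.000000;  D = +0.000000+0.000000i
d^4_{-3,3}: k∈[6..7] ⇒ +0.000005 -0.000000 = +0.000005;  D = +0.000005-0.000001i
d^4_{-2,3}: k∈[5..6] ⇒ +0.000083 -0.000000 = +0.000083;  D = +0.000058-0.000059i
d^4_{-1,3}: k∈[4..5] ⇒ +0.001031 -0.000006 = +0.001026;  D = +0.000192-0.001007i
d^4_{0,3}: k∈[3..4] ⇒ +0.009728 -0.000087 = +0.009641;  D = -0.003745-0.008884i
d^4_{1,3}: k∈[2..3] ⇒ +0.068835 -0.001031 = +0.067803;  D = -0.056551-0.037407i
d^4_{2,3}: k∈[1..2] ⇒ +0.342263 -0.009229 = +0.333034;  D = -0.333032+0.001000i
d^4_{3,3}: k∈[0..1] ⇒ +0.964840 -0.060706 = +0.904134;  D = -0.751076+0.503331i
d^4_{4,3}: single k=0 term ⇒ -0.258726;  D = +0.099079-0.239004i
Y_4^{m'}(θ=0.1436,φ=1.6547) and Σ D·Y over m':
  (+0.0000+0.0000i)·(+0.0002-0.0001i)  (+0.0000-0.0000i)·(+0.0009+0.0035i)  (+0.0001-0.0001i)·(-0.0396+0.0067i)  (+0.0002-0.0010i)·(-0.0217-0.2575i)  (-0.0037-0.0089i)·(+0.7612+0.0000i)  (-0.0566-0.0374i)·(+0.0217-0.2575i)  (-0.3330+0.0010i)·(-0.0396-0.0067i)  (-0.7511+0.5033i)·(-0.0009+0.0035i)  (+0.0991-0.2390i)·(+0.0002+0.0001i)
Y_4^3(R⁻¹ n̂) = -0.001851+0.006025i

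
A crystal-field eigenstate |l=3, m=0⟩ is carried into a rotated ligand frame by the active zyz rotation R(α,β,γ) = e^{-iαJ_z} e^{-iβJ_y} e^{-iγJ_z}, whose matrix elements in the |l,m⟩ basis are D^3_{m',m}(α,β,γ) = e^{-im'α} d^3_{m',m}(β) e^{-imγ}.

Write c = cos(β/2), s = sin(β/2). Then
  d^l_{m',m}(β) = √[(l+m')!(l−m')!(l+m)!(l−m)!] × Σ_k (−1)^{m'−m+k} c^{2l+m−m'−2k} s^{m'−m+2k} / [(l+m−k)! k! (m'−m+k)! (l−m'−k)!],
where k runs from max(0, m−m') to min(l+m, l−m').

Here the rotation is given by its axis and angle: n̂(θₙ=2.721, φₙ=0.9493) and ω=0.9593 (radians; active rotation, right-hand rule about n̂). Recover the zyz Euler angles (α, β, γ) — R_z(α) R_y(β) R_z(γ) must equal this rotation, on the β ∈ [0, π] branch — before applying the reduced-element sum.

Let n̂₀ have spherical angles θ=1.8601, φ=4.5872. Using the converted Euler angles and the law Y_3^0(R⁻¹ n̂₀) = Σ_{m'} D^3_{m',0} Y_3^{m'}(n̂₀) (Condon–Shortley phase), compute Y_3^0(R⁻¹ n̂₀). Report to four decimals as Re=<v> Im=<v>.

Re=-0.0239 Im=0.0000

Axis–angle → zyz. n̂ = (sinθₙcosφₙ, sinθₙsinφₙ, cosθₙ) = (+0.237735, +0.331952, -0.912847), ω = 0.9593.
R = I cosω + sinω [n̂]ₓ + (1−cosω) n̂n̂ᵀ gives
  R = [+0.598165, +0.781041, +0.179371; -0.713819, +0.621025, -0.323714; -0.364228, +0.065596, +0.928997]
β = atan2(√(R₁₃²+R₂₃²), R₃₃) = 0.379103; α = atan2(R₂₃, R₁₃) mod 2π = 5.218378; γ = atan2(R₃₂, −R₃₁) mod 2π = 0.178185
Need the full column D^3_{m',0} for m'=−3..3 at α=5.2184, β=0.3791, γ=0.1782.
cos(β/2)=0.982089, sin(β/2)=0.188418
d^3_{-3,0}: single k=3 term ⇒ +0.028336;  D = -0.028296+0.001496i
d^3_{-2,0}: k∈[2..3] ⇒ +0.180888 -0.006658 = +0.174230;  D = -0.092374-0.147726i
d^3_{-1,0}: k∈[1..3] ⇒ +0.596304 -0.065847 +0.000808 = +0.531265;  D = +0.257490-0.464695i
d^3_{0,0}: k∈[0..3] ⇒ +0.897232 -0.297230 +0.010940 -0.000045 = +0.610898;  D = +0.610898+0.000000i
d^3_{1,0}: k∈[0..2] ⇒ -0.596304 +0.065847 -0.000808 = -0.531265;  D = -0.257490-0.464695i
d^3_{2,0}: k∈[0..1] ⇒ +0.180888 -0.006658 = +0.174230;  D = -0.092374+0.147726i
d^3_{3,0}: single k=0 term ⇒ -0.028336;  D = +0.028296+0.001496i
Y_3^{m'}(θ=1.8601,φ=4.5872) and Σ D·Y over m':
  (-0.0283+0.0015i)·(+0.1347-0.3417i)  (-0.0924-0.1477i)·(+0.2595+0.0664i)  (+0.2575-0.4647i)·(+0.0229-0.1823i)  (+0.6109+0.0000i)·(+0.2761+0.0000i)  (-0.2575-0.4647i)·(-0.0229-0.1823i)  (-0.0924+0.1477i)·(+0.2595-0.0664i)  (+0.0283+0.0015i)·(-0.1347-0.3417i)
Y_3^0(R⁻¹ n̂) = -0.023871+0.000000i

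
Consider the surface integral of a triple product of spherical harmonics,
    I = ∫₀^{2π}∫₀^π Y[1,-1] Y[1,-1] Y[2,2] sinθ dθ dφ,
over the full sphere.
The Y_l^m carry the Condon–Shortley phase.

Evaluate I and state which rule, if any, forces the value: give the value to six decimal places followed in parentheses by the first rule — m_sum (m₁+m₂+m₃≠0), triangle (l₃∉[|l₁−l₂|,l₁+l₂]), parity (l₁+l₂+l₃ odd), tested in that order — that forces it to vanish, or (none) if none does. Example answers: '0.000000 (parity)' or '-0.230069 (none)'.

Checks pass: Σm=0; 4 even; l₃=2∈[0,2].
(2·1+1)(2·1+1)(2·2+1) = 45
Δ: 0! 2! 2! / 5! → 1/30
sum: t=0:+1/1 = 1/1
3j²(1 1 2; 0 0 0) = Δ·Π!·Σ² = 2/15  (sign +1)
sum: t=0:+1/4 = 1/4
3j²(1 1 2; -1 -1 2) = Δ·Π!·Σ² = 1/5  (sign +1)
combine: 4πI² = 45·2/15·1/5 = 6/5
take √, sign +1: I = 0.30901936
No selection rule forces the value: the integral is nonzero (none).

0.309019 (none)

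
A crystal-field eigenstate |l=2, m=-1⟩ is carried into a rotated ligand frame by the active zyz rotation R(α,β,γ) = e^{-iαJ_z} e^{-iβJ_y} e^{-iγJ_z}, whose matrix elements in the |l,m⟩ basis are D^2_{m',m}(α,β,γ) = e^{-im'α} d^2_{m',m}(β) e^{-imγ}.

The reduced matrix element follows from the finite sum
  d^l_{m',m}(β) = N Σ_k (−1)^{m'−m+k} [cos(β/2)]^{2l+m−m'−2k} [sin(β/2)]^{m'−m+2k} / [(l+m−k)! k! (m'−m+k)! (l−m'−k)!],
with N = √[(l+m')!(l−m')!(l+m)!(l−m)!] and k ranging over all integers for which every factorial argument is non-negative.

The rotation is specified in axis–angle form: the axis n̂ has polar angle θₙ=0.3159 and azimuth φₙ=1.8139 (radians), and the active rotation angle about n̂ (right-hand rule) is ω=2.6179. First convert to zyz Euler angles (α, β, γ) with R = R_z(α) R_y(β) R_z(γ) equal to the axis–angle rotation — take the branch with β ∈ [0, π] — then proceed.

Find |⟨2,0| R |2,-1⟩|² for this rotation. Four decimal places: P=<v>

Axis–angle → zyz. n̂ = (sinθₙcosφₙ, sinθₙsinφₙ, cosθₙ) = (-0.074784, +0.301537, +0.950517), ω = 2.6179.
R = I cosω + sinω [n̂]ₓ + (1−cosω) n̂n̂ᵀ gives
  R = [-0.855543, -0.517414, +0.018153; +0.433258, -0.696315, +0.572217; -0.283433, +0.497421, +0.819901]
β = atan2(√(R₁₃²+R₂₃²), R₃₃) = 0.609558; α = atan2(R₂₃, R₁₃) mod 2π = 1.539083; γ = atan2(R₃₂, −R₃₁) mod 2π = 1.052875
First d^2_{0,-1}(β=0.6096), then the phase factors e^{-i(0)α} and e^{-i(-1)γ}:
With c≡cos(β/2)=0.953913 and s≡sin(β/2)=0.300082, N=[2·2·1·6]^{1/2}=4.898979
Admissible k: 0..1 (factorial args all ≥0)
  k=0: (−1)^1·4.8990/(2)·0.9539^3·0.3001^1 = -0.638033
  k=1: (−1)^2·4.8990/(2)·0.9539^1·0.3001^3 = +0.063140
d^2_{0,-1}(0.6096) = -0.638033 +0.063140 = -0.574892
|D^2_{0,-1}|² = |d^2_{0,-1}(β)|² = (-0.574892)² = 0.330501 (the z-rotation phases have unit modulus)

P=0.3305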